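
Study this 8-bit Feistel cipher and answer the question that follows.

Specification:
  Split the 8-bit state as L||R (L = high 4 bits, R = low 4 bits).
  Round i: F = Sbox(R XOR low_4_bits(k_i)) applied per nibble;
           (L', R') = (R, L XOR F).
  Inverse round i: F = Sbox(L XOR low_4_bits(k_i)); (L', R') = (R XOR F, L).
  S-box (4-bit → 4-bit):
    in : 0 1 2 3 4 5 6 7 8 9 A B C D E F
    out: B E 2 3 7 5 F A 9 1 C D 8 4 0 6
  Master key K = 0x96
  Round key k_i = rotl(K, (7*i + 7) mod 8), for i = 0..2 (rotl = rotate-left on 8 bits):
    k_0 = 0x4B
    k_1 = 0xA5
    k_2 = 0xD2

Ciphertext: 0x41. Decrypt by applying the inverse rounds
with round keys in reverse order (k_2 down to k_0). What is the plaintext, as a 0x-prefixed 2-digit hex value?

0xC9

s_0 = ciphertext = 0x41
s_1 = InvRound(s_0, k_2) = 0xE4
s_2 = InvRound(s_1, k_1) = 0x9E
s_3 = InvRound(s_2, k_0) = 0xC9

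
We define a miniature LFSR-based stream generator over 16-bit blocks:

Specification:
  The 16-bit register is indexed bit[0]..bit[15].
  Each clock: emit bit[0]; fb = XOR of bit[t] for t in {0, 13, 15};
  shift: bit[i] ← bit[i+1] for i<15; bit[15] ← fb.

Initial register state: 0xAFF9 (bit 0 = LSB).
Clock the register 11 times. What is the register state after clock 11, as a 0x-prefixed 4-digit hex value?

0x3475

reg_0 = 0xAFF9
clock 1: out=1, reg = 0xD7FC
clock 2: out=0, reg = 0xEBFE
clock 3: out=0, reg = 0x75FF
clock 4: out=1, reg = 0x3AFF
clock 5: out=1, reg = 0x1D7F
clock 6: out=1, reg = 0x8EBF
clock 7: out=1, reg = 0x475F
clock 8: out=1, reg = 0xA3AF
clock 9: out=1, reg = 0xD1D7
clock 10: out=1, reg = 0x68EB
clock 11: out=1, reg = 0x3475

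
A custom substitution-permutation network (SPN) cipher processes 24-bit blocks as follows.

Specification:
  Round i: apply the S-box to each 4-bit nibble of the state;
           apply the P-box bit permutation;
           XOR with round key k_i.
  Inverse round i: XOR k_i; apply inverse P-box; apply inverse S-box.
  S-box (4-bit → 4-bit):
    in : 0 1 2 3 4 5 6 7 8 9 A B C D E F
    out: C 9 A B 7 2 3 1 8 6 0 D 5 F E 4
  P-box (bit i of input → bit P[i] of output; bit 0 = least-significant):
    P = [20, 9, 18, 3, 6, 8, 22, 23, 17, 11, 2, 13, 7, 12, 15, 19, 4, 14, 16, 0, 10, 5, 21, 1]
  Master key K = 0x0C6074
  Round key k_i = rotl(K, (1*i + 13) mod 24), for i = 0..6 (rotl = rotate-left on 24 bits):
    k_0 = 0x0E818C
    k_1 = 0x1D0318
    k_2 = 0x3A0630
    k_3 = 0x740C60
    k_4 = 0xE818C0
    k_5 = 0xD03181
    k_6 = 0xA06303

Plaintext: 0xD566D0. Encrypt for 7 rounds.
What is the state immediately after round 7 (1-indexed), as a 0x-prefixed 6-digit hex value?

0x9FFAFE

s_0 = plaintext = 0xD566D0
s_1 = Round(s_0, k_0) = 0xE8DC66
s_2 = Round(s_1, k_1) = 0x2790FF
s_3 = Round(s_2, k_2) = 0x7EB606
s_4 = Round(s_3, k_3) = 0xAFC2E1
s_5 = Round(s_4, k_4) = 0x39B148
s_6 = Round(s_5, k_5) = 0x9BD46B
s_7 = Round(s_6, k_6) = 0x9FFAFE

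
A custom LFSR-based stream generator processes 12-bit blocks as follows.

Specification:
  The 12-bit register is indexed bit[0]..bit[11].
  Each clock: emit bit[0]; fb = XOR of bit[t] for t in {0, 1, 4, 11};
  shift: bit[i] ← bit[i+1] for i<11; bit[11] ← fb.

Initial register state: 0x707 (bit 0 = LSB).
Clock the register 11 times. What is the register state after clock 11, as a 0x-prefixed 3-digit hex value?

reg_0 = 0x707
clock 1: out=1, reg = 0x383
clock 2: out=1, reg = 0x1C1
clock 3: out=1, reg = 0x8E0
clock 4: out=0, reg = 0xC70
clock 5: out=0, reg = 0x638
clock 6: out=0, reg = 0xB1C
clock 7: out=0, reg = 0x58E
clock 8: out=0, reg = 0xAC7
clock 9: out=1, reg = 0xD63
clock 10: out=1, reg = 0xEB1
clock 11: out=1, reg = 0xF58

0xF58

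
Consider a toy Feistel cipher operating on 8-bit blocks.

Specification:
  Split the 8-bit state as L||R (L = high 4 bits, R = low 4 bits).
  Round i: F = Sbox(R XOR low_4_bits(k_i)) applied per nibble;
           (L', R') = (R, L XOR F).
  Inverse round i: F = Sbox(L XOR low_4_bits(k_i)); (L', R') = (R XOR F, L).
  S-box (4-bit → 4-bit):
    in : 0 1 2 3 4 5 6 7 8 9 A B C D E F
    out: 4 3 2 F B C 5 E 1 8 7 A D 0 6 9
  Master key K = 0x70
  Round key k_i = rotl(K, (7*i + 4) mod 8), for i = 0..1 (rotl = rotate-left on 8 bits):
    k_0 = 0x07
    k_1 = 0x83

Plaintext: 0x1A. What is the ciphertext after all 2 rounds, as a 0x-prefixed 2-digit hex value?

0x18

s_0 = plaintext = 0x1A
s_1 = Round(s_0, k_0) = 0xA1
s_2 = Round(s_1, k_1) = 0x18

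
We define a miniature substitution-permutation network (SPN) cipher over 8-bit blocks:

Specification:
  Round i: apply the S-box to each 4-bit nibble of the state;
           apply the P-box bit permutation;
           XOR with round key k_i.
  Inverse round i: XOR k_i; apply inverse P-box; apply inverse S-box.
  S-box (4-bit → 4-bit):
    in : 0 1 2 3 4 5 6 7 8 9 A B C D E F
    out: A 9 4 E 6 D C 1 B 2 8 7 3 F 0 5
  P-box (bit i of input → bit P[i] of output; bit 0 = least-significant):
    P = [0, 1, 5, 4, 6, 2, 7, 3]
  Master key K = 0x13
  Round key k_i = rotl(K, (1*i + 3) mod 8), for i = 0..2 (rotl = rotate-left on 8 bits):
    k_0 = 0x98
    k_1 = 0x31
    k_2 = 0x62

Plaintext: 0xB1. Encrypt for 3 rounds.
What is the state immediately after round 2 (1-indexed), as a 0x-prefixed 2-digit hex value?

0x86

s_0 = plaintext = 0xB1
s_1 = Round(s_0, k_0) = 0x4D
s_2 = Round(s_1, k_1) = 0x86
s_3 = Round(s_2, k_2) = 0x1E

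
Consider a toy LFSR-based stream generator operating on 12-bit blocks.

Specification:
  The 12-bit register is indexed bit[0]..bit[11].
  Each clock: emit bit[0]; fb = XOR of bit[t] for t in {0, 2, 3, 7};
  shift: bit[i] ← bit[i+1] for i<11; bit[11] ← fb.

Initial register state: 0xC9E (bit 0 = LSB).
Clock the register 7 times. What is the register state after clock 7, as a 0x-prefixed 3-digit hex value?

reg_0 = 0xC9E
clock 1: out=0, reg = 0xE4F
clock 2: out=1, reg = 0xF27
clock 3: out=1, reg = 0x793
clock 4: out=1, reg = 0x3C9
clock 5: out=1, reg = 0x9E4
clock 6: out=0, reg = 0x4F2
clock 7: out=0, reg = 0xA79

0xA79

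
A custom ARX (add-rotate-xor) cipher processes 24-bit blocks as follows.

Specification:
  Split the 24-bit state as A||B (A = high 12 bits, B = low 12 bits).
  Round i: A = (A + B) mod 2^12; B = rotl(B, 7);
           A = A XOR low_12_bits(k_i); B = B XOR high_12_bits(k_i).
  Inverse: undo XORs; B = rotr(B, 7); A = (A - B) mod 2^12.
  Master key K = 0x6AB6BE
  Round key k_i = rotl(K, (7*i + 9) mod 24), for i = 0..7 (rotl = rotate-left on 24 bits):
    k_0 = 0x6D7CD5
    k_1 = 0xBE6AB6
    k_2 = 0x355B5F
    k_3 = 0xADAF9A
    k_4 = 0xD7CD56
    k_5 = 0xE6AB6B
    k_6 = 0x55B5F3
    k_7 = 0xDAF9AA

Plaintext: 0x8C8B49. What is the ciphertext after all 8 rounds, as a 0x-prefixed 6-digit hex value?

s_0 = plaintext = 0x8C8B49
s_1 = Round(s_0, k_0) = 0x8C420D
s_2 = Round(s_1, k_1) = 0x067D76
s_3 = Round(s_2, k_2) = 0x68283E
s_4 = Round(s_3, k_3) = 0x15A59B
s_5 = Round(s_4, k_4) = 0xBA30D0
s_6 = Round(s_5, k_5) = 0x71866C
s_7 = Round(s_6, k_6) = 0x877368
s_8 = Round(s_7, k_7) = 0x2759B4

0x2759B4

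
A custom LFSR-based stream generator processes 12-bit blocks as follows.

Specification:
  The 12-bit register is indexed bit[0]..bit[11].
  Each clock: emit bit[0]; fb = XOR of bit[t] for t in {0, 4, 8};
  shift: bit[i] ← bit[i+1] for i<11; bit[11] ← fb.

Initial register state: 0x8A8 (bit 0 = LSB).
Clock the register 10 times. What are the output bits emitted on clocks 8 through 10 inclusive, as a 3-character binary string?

reg_0 = 0x8A8
clock 1: out=0, reg = 0x454
clock 2: out=0, reg = 0xA2A
clock 3: out=0, reg = 0x515
clock 4: out=1, reg = 0xA8A
clock 5: out=0, reg = 0x545
clock 6: out=1, reg = 0x2A2
clock 7: out=0, reg = 0x151
clock 8: out=1, reg = 0x8A8
clock 9: out=0, reg = 0x454
clock 10: out=0, reg = 0xA2A

100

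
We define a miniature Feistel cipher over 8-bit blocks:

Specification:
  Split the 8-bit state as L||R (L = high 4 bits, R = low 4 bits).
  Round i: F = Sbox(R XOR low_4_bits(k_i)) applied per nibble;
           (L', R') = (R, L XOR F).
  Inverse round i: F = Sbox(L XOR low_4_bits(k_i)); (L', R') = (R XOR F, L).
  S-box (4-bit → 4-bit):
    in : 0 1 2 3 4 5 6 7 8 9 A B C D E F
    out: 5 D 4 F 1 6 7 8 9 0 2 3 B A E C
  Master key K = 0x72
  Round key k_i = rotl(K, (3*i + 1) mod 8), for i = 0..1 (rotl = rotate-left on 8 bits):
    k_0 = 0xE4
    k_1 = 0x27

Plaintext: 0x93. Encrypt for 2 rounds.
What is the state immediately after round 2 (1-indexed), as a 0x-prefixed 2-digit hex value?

0x14

s_0 = plaintext = 0x93
s_1 = Round(s_0, k_0) = 0x31
s_2 = Round(s_1, k_1) = 0x14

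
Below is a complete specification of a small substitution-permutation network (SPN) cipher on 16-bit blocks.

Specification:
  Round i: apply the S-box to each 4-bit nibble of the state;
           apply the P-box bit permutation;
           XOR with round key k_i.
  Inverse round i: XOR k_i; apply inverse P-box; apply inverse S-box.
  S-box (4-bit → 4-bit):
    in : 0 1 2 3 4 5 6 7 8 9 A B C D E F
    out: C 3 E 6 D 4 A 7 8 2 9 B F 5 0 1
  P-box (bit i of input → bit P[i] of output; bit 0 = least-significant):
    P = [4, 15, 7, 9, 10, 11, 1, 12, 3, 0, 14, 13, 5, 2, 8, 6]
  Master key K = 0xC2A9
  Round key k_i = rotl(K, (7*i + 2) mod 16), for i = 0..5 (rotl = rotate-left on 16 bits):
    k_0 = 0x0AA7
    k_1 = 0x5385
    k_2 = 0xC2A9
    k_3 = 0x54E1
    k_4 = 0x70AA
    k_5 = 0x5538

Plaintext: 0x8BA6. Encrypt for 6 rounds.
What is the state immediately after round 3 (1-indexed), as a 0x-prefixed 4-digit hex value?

s_0 = plaintext = 0x8BA6
s_1 = Round(s_0, k_0) = 0xBCEE
s_2 = Round(s_1, k_1) = 0x33E8
s_3 = Round(s_2, k_2) = 0x81AC
s_4 = Round(s_3, k_3) = 0xC238
s_5 = Round(s_4, k_4) = 0x1BCD
s_6 = Round(s_5, k_5) = 0x6987

0x81AC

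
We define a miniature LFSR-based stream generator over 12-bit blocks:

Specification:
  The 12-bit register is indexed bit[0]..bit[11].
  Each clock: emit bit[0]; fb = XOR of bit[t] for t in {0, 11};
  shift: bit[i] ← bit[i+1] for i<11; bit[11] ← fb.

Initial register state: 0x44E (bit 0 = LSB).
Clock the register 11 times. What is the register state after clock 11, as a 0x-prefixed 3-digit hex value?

0x874

reg_0 = 0x44E
clock 1: out=0, reg = 0x227
clock 2: out=1, reg = 0x913
clock 3: out=1, reg = 0x489
clock 4: out=1, reg = 0xA44
clock 5: out=0, reg = 0xD22
clock 6: out=0, reg = 0xE91
clock 7: out=1, reg = 0x748
clock 8: out=0, reg = 0x3A4
clock 9: out=0, reg = 0x1D2
clock 10: out=0, reg = 0x0E9
clock 11: out=1, reg = 0x874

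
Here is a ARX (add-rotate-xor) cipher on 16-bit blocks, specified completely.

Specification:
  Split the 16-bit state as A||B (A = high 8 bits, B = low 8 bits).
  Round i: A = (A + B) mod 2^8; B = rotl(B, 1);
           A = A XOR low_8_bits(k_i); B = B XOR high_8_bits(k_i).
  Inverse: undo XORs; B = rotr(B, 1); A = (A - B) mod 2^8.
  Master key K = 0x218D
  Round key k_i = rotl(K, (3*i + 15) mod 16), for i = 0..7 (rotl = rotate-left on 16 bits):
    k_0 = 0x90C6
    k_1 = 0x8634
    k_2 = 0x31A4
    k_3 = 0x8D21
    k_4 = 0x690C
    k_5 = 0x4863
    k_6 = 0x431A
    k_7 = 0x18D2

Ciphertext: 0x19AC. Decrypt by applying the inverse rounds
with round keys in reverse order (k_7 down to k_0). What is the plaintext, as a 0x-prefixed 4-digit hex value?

0xFB4F

s_0 = ciphertext = 0x19AC
s_1 = InvRound(s_0, k_7) = 0x715A
s_2 = InvRound(s_1, k_6) = 0xDF8C
s_3 = InvRound(s_2, k_5) = 0x5A62
s_4 = InvRound(s_3, k_4) = 0xD185
s_5 = InvRound(s_4, k_3) = 0xEC04
s_6 = InvRound(s_5, k_2) = 0xAE9A
s_7 = InvRound(s_6, k_1) = 0x8C0E
s_8 = InvRound(s_7, k_0) = 0xFB4F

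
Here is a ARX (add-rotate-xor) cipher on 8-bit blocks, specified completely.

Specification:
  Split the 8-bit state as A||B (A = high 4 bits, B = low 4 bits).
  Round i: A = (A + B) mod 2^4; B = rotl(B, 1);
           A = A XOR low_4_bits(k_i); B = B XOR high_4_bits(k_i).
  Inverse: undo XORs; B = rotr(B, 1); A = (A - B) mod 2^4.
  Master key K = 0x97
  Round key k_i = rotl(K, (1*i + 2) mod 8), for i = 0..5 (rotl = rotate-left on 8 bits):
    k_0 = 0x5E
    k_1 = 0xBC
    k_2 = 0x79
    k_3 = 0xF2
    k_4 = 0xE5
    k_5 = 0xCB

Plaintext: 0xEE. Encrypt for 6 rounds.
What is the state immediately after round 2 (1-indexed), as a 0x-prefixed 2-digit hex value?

s_0 = plaintext = 0xEE
s_1 = Round(s_0, k_0) = 0x28
s_2 = Round(s_1, k_1) = 0x6A
s_3 = Round(s_2, k_2) = 0x92
s_4 = Round(s_3, k_3) = 0x9B
s_5 = Round(s_4, k_4) = 0x19
s_6 = Round(s_5, k_5) = 0x1F

0x6A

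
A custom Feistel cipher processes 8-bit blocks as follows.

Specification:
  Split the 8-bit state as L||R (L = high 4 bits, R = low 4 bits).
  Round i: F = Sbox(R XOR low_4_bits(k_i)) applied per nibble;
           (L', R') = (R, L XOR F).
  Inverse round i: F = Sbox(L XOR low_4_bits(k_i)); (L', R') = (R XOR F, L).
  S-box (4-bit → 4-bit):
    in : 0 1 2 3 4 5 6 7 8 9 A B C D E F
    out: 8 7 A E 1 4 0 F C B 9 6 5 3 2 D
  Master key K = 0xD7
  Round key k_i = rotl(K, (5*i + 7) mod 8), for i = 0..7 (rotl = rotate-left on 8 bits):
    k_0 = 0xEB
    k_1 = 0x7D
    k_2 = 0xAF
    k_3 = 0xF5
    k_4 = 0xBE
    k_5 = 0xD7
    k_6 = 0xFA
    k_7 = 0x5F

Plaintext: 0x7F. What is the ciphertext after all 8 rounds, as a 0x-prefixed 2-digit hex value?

s_0 = plaintext = 0x7F
s_1 = Round(s_0, k_0) = 0xF6
s_2 = Round(s_1, k_1) = 0x69
s_3 = Round(s_2, k_2) = 0x96
s_4 = Round(s_3, k_3) = 0x67
s_5 = Round(s_4, k_4) = 0x7D
s_6 = Round(s_5, k_5) = 0xDE
s_7 = Round(s_6, k_6) = 0xEC
s_8 = Round(s_7, k_7) = 0xC0

0xC0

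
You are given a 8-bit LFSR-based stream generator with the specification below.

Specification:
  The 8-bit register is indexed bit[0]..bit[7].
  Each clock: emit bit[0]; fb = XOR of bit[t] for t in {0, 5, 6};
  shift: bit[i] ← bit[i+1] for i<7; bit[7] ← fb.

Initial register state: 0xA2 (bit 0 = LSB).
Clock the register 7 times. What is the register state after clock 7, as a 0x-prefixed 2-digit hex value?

0x93

reg_0 = 0xA2
clock 1: out=0, reg = 0xD1
clock 2: out=1, reg = 0x68
clock 3: out=0, reg = 0x34
clock 4: out=0, reg = 0x9A
clock 5: out=0, reg = 0x4D
clock 6: out=1, reg = 0x26
clock 7: out=0, reg = 0x93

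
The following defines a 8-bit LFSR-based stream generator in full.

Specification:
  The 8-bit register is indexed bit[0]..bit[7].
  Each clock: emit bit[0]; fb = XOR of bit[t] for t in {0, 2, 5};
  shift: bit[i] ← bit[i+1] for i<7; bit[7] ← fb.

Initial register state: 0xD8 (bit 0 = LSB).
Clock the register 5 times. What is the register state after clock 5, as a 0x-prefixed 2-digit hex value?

reg_0 = 0xD8
clock 1: out=0, reg = 0x6C
clock 2: out=0, reg = 0x36
clock 3: out=0, reg = 0x1B
clock 4: out=1, reg = 0x8D
clock 5: out=1, reg = 0x46

0x46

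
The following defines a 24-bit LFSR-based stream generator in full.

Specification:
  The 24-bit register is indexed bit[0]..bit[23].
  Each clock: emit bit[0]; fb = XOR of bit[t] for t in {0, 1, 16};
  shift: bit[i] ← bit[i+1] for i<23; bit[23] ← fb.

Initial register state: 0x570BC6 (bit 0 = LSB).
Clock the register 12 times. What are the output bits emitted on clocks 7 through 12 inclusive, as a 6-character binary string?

111101

reg_0 = 0x570BC6
clock 1: out=0, reg = 0x2B85E3
clock 2: out=1, reg = 0x95C2F1
clock 3: out=1, reg = 0x4AE178
clock 4: out=0, reg = 0x2570BC
clock 5: out=0, reg = 0x92B85E
clock 6: out=0, reg = 0xC95C2F
clock 7: out=1, reg = 0xE4AE17
clock 8: out=1, reg = 0x72570B
clock 9: out=1, reg = 0x392B85
clock 10: out=1, reg = 0x1C95C2
clock 11: out=0, reg = 0x8E4AE1
clock 12: out=1, reg = 0xC72570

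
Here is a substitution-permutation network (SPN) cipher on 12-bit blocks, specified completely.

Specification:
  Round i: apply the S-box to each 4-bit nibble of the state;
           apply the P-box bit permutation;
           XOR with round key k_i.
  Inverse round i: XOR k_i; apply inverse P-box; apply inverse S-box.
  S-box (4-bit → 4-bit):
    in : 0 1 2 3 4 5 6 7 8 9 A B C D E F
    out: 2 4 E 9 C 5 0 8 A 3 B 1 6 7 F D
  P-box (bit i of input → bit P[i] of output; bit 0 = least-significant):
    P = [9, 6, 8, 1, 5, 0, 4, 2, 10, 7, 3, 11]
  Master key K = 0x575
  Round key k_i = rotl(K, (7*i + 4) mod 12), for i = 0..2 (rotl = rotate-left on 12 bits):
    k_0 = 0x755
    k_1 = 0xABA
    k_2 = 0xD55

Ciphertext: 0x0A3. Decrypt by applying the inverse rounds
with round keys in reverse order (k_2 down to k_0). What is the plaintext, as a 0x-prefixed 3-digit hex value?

0xBEB

s_0 = ciphertext = 0x0A3
s_1 = InvRound(s_0, k_2) = 0xAF2
s_2 = InvRound(s_1, k_1) = 0x160
s_3 = InvRound(s_2, k_0) = 0xBEB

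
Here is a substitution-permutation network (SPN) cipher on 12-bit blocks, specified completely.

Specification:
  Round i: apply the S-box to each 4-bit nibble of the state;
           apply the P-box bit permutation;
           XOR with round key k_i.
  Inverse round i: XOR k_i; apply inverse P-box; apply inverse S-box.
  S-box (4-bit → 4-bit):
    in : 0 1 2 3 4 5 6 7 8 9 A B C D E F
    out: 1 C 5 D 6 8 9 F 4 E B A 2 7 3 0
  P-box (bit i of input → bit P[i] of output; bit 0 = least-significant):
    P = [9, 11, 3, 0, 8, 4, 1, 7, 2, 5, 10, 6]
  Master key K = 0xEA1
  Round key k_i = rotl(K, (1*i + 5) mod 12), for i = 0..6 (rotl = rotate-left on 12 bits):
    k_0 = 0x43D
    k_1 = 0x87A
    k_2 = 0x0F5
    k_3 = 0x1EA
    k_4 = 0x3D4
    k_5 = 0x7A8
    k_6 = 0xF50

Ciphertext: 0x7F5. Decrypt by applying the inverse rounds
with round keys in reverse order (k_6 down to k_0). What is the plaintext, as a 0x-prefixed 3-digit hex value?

0xE7F

s_0 = ciphertext = 0x7F5
s_1 = InvRound(s_0, k_6) = 0xE5B
s_2 = InvRound(s_1, k_5) = 0xB7B
s_3 = InvRound(s_2, k_4) = 0xE19
s_4 = InvRound(s_3, k_3) = 0x97A
s_5 = InvRound(s_4, k_2) = 0x039
s_6 = InvRound(s_5, k_1) = 0x58B
s_7 = InvRound(s_6, k_0) = 0xE7F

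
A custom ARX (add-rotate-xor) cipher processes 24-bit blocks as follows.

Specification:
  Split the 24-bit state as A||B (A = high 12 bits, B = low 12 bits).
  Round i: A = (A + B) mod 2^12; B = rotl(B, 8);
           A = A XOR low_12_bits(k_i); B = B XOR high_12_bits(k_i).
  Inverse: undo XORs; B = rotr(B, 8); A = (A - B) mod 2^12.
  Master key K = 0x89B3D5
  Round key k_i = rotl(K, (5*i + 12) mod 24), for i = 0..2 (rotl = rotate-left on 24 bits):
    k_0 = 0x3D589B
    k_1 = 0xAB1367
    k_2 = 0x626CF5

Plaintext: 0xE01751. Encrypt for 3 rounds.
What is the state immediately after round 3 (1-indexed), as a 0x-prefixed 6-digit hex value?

s_0 = plaintext = 0xE01751
s_1 = Round(s_0, k_0) = 0xDC92A0
s_2 = Round(s_1, k_1) = 0x30EA9B
s_3 = Round(s_2, k_2) = 0x15CD8F

0x15CD8F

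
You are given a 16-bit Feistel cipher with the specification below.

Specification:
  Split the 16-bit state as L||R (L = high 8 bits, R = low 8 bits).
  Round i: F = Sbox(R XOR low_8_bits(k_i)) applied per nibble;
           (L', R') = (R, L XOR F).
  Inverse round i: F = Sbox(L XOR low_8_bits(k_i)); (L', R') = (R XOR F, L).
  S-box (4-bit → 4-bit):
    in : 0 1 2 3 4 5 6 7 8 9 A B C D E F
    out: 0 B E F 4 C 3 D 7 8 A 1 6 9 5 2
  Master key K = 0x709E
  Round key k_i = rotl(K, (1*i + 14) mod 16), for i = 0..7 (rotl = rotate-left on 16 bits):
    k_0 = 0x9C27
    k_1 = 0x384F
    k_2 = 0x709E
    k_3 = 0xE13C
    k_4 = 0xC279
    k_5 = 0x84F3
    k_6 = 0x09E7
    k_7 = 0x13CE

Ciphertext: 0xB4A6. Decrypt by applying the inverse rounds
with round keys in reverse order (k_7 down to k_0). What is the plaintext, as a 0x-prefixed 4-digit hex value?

0x9B62

s_0 = ciphertext = 0xB4A6
s_1 = InvRound(s_0, k_7) = 0x7CB4
s_2 = InvRound(s_1, k_6) = 0x357C
s_3 = InvRound(s_2, k_5) = 0x1F35
s_4 = InvRound(s_3, k_4) = 0x061F
s_5 = InvRound(s_4, k_3) = 0xE506
s_6 = InvRound(s_5, k_2) = 0xD7E5
s_7 = InvRound(s_6, k_1) = 0x62D7
s_8 = InvRound(s_7, k_0) = 0x9B62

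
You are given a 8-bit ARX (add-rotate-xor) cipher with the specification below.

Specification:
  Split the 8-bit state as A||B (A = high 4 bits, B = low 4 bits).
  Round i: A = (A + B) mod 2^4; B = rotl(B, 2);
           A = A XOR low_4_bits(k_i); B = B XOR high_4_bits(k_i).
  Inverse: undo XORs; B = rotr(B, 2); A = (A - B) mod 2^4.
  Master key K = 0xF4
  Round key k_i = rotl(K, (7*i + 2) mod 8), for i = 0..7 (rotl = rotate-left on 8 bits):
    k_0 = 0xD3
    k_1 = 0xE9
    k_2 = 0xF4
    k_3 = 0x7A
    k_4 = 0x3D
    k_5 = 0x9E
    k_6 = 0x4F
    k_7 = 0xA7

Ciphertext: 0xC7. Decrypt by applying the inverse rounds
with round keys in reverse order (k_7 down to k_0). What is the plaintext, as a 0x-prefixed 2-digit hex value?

0x78

s_0 = ciphertext = 0xC7
s_1 = InvRound(s_0, k_7) = 0x47
s_2 = InvRound(s_1, k_6) = 0xFC
s_3 = InvRound(s_2, k_5) = 0xC5
s_4 = InvRound(s_3, k_4) = 0x89
s_5 = InvRound(s_4, k_3) = 0x7B
s_6 = InvRound(s_5, k_2) = 0x21
s_7 = InvRound(s_6, k_1) = 0xCF
s_8 = InvRound(s_7, k_0) = 0x78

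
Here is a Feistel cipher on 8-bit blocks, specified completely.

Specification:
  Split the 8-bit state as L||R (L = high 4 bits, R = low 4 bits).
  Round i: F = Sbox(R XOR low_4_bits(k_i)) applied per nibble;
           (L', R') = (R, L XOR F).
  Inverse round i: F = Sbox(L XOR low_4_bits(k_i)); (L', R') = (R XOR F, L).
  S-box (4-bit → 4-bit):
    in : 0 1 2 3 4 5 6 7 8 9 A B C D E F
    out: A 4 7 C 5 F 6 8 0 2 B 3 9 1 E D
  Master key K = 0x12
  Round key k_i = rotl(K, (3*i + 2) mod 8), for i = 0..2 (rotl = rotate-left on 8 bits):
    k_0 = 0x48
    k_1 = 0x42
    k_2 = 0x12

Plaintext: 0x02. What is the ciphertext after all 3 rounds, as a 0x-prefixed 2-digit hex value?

0x0C

s_0 = plaintext = 0x02
s_1 = Round(s_0, k_0) = 0x2B
s_2 = Round(s_1, k_1) = 0xB0
s_3 = Round(s_2, k_2) = 0x0C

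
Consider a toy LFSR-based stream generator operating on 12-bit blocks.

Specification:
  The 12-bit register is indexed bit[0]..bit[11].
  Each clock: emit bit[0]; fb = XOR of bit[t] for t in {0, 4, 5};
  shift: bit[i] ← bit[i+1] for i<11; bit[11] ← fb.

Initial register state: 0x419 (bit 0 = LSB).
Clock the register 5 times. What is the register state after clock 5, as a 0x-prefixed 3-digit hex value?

0xC20

reg_0 = 0x419
clock 1: out=1, reg = 0x20C
clock 2: out=0, reg = 0x106
clock 3: out=0, reg = 0x083
clock 4: out=1, reg = 0x841
clock 5: out=1, reg = 0xC20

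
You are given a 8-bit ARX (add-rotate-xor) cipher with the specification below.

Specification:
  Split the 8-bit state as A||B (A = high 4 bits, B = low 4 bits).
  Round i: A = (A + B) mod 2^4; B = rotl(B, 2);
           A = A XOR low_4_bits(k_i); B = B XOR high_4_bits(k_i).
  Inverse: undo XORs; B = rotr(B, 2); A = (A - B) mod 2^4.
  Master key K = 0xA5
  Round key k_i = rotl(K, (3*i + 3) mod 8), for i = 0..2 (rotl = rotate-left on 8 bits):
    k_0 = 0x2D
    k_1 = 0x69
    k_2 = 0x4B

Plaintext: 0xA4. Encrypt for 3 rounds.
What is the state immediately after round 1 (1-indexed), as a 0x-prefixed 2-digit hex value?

s_0 = plaintext = 0xA4
s_1 = Round(s_0, k_0) = 0x33
s_2 = Round(s_1, k_1) = 0xFA
s_3 = Round(s_2, k_2) = 0x2E

0x33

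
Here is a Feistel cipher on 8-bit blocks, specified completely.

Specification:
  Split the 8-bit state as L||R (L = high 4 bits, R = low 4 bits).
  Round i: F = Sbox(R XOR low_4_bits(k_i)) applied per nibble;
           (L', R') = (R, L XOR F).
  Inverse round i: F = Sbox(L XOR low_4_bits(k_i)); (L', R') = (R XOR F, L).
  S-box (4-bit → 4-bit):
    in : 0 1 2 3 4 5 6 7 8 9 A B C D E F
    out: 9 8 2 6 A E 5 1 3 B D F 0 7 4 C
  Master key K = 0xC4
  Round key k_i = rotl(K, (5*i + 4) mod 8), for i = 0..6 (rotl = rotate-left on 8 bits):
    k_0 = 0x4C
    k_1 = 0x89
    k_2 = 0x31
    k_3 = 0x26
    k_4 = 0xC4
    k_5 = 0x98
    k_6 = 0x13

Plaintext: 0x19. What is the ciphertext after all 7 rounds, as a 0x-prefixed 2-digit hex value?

s_0 = plaintext = 0x19
s_1 = Round(s_0, k_0) = 0x9F
s_2 = Round(s_1, k_1) = 0xFC
s_3 = Round(s_2, k_2) = 0xC8
s_4 = Round(s_3, k_3) = 0x88
s_5 = Round(s_4, k_4) = 0x88
s_6 = Round(s_5, k_5) = 0x81
s_7 = Round(s_6, k_6) = 0x1A

0x1A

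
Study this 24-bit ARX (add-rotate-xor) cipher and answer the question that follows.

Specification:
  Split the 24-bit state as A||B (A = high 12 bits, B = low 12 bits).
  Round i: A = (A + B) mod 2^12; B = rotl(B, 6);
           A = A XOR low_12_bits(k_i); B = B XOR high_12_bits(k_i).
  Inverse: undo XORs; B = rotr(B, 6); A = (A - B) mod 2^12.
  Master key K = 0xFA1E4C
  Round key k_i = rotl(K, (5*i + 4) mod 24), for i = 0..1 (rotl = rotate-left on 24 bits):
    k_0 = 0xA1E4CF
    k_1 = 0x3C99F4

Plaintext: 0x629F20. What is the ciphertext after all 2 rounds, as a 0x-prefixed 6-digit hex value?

s_0 = plaintext = 0x629F20
s_1 = Round(s_0, k_0) = 0x186222
s_2 = Round(s_1, k_1) = 0xA5CB41

0xA5CB41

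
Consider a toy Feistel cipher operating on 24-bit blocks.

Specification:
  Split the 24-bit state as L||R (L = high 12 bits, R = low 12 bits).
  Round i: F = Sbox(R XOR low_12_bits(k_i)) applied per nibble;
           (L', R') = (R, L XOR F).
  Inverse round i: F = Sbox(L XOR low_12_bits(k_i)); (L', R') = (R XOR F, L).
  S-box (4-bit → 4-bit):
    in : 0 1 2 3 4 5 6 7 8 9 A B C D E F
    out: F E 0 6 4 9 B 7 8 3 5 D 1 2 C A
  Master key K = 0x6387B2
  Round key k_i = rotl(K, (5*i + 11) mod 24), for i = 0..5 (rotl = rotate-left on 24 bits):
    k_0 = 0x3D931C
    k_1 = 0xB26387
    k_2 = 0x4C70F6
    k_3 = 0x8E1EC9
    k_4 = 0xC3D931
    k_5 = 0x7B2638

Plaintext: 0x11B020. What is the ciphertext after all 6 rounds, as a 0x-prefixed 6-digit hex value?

0x95AC25

s_0 = plaintext = 0x11B020
s_1 = Round(s_0, k_0) = 0x02077A
s_2 = Round(s_1, k_1) = 0x77A482
s_3 = Round(s_2, k_2) = 0x48230E
s_4 = Round(s_3, k_3) = 0x30E695
s_5 = Round(s_4, k_4) = 0x69595A
s_6 = Round(s_5, k_5) = 0x95AC25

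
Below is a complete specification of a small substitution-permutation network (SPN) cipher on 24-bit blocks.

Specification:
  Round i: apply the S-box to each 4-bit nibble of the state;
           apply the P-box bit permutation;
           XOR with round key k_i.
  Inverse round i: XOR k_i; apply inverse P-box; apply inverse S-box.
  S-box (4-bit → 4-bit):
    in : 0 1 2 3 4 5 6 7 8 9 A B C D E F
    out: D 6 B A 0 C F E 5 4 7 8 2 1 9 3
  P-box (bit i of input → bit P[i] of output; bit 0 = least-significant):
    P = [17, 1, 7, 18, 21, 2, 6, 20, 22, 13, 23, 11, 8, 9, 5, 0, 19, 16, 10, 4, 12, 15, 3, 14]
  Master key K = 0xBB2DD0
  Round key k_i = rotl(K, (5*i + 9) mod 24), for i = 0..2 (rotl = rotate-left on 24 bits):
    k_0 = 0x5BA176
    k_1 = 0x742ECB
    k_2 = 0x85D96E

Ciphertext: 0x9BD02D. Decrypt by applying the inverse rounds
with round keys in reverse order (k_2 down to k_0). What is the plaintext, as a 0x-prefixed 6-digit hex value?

0x56E4F7

s_0 = ciphertext = 0x9BD02D
s_1 = InvRound(s_0, k_2) = 0x4DEB52
s_2 = InvRound(s_1, k_1) = 0x76E4E9
s_3 = InvRound(s_2, k_0) = 0x56E4F7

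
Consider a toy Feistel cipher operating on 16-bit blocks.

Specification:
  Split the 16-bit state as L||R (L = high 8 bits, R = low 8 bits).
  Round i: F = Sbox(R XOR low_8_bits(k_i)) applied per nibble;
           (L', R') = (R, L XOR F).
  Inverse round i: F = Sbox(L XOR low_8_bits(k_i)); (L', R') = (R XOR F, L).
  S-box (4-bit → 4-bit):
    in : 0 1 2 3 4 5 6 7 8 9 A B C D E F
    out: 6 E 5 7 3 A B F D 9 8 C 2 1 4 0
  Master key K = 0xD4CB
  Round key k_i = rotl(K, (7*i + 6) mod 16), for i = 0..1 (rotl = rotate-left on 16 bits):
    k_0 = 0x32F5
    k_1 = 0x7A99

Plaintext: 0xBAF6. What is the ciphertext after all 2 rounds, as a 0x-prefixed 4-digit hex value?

0xDDC5

s_0 = plaintext = 0xBAF6
s_1 = Round(s_0, k_0) = 0xF6DD
s_2 = Round(s_1, k_1) = 0xDDC5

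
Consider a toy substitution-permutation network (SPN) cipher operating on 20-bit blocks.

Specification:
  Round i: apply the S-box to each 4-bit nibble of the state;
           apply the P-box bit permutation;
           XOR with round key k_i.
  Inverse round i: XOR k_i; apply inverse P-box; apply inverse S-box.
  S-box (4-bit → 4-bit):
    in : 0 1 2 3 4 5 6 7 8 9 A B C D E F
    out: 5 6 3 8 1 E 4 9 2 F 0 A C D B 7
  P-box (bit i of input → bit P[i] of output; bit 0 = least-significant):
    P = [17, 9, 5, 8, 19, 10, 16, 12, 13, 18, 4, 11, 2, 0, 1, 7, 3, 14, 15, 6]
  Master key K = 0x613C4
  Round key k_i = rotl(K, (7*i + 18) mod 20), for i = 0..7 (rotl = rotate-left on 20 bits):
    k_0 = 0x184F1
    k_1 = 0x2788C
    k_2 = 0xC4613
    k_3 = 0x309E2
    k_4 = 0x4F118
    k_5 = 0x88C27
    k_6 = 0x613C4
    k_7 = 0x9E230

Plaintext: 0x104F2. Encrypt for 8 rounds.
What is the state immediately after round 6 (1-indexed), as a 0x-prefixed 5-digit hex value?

s_0 = plaintext = 0x104F2
s_1 = Round(s_0, k_0) = 0xA62F7
s_2 = Round(s_1, k_1) = 0xD5D8E
s_3 = Round(s_2, k_2) = 0xEE9C8
s_4 = Round(s_3, k_3) = 0x6733F
s_5 = Round(s_4, k_4) = 0x66BBC
s_6 = Round(s_5, k_5) = 0xC1105
s_7 = Round(s_6, k_6) = 0xB90B7
s_8 = Round(s_7, k_7) = 0xB97E7

0xC1105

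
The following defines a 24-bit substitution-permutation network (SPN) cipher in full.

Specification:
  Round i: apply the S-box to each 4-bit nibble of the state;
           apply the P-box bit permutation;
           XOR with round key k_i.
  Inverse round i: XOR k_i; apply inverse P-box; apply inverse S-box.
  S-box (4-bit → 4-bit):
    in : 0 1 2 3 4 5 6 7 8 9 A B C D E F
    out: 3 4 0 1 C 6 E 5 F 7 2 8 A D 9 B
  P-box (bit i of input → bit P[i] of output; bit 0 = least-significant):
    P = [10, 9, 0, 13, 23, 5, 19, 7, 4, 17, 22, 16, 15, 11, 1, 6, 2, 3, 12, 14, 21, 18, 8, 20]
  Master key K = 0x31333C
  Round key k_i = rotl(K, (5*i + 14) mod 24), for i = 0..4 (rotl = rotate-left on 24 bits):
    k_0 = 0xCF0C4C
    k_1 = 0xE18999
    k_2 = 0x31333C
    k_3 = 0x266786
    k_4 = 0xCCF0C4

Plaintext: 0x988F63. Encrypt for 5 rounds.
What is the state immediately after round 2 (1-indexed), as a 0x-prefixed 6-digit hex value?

s_0 = plaintext = 0x988F63
s_1 = Round(s_0, k_0) = 0xE0D1B2
s_2 = Round(s_1, k_1) = 0x910957
s_3 = Round(s_2, k_2) = 0x5FAE0D
s_4 = Round(s_3, k_3) = 0xA30ABB
s_5 = Round(s_4, k_4) = 0xCA5840

0x910957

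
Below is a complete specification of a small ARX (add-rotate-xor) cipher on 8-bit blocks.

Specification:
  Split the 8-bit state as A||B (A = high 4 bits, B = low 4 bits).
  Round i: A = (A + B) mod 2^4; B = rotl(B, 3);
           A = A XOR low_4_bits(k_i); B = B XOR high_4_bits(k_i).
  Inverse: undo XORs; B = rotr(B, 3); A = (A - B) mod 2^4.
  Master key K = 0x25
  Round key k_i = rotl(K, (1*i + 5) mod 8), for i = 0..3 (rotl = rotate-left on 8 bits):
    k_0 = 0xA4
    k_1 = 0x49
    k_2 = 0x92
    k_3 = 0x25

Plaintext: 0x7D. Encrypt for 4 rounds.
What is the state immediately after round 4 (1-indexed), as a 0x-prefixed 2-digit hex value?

0xE7

s_0 = plaintext = 0x7D
s_1 = Round(s_0, k_0) = 0x04
s_2 = Round(s_1, k_1) = 0xD6
s_3 = Round(s_2, k_2) = 0x1A
s_4 = Round(s_3, k_3) = 0xE7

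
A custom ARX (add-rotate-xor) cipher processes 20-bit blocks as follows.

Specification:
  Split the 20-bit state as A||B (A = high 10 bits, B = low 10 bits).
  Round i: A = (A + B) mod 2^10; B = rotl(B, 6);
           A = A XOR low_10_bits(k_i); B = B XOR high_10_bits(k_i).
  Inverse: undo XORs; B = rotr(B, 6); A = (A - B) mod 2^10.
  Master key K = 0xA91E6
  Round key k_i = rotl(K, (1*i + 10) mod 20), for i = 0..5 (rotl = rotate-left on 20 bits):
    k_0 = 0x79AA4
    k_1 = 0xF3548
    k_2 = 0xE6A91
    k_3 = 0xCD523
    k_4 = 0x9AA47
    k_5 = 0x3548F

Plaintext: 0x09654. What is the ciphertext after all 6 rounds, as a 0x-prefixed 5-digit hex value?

s_0 = plaintext = 0x09654
s_1 = Round(s_0, k_0) = 0x374C3
s_2 = Round(s_1, k_1) = 0x3A301
s_3 = Round(s_2, k_2) = 0x5E3EA
s_4 = Round(s_3, k_3) = 0x1058B
s_5 = Round(s_4, k_4) = 0xE2CB2
s_6 = Round(s_5, k_5) = 0x2C85E

0x2C85E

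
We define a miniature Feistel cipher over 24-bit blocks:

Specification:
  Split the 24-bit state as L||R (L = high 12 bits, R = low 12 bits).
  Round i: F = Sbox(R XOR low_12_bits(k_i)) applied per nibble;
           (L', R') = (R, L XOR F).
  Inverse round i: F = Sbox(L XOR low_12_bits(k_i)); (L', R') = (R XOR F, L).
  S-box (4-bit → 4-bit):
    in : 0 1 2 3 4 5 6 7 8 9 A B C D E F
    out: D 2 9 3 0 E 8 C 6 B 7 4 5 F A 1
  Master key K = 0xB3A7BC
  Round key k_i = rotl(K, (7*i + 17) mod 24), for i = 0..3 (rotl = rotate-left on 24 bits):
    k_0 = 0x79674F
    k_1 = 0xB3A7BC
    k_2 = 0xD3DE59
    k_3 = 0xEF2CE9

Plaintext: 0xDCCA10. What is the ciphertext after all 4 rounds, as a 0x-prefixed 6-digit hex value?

s_0 = plaintext = 0xDCCA10
s_1 = Round(s_0, k_0) = 0xA1022D
s_2 = Round(s_1, k_1) = 0x22D4A2
s_3 = Round(s_2, k_2) = 0x4A2539
s_4 = Round(s_3, k_3) = 0x539F5F

0x539F5F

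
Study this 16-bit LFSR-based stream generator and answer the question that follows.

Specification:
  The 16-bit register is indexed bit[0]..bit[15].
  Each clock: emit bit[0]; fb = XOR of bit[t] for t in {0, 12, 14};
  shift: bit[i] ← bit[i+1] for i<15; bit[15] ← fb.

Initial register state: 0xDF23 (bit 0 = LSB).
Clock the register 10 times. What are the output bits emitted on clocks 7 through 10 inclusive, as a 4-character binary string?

reg_0 = 0xDF23
clock 1: out=1, reg = 0xEF91
clock 2: out=1, reg = 0x77C8
clock 3: out=0, reg = 0x3BE4
clock 4: out=0, reg = 0x9DF2
clock 5: out=0, reg = 0xCEF9
clock 6: out=1, reg = 0x677C
clock 7: out=0, reg = 0xB3BE
clock 8: out=0, reg = 0xD9DF
clock 9: out=1, reg = 0xECEF
clock 10: out=1, reg = 0x7677

0011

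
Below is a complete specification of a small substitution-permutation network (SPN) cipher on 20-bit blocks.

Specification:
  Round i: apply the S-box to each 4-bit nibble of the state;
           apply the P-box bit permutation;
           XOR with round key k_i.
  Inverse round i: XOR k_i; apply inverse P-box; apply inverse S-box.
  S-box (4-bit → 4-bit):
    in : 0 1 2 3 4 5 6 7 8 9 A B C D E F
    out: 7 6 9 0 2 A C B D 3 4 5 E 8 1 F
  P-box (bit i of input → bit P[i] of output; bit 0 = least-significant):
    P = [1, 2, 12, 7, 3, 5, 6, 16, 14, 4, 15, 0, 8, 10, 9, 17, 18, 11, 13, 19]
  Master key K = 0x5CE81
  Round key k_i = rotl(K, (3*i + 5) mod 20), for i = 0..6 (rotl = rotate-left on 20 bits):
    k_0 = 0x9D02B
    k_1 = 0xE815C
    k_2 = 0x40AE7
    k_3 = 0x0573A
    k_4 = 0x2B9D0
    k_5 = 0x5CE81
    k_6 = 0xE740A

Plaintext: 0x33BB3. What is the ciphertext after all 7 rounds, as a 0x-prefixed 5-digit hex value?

0xA0A87

s_0 = plaintext = 0x33BB3
s_1 = Round(s_0, k_0) = 0x91063
s_2 = Round(s_1, k_1) = 0xB4F0C
s_3 = Round(s_2, k_2) = 0x0FE1A
s_4 = Round(s_3, k_3) = 0x6285A
s_5 = Round(s_4, k_4) = 0x948F1
s_6 = Round(s_5, k_5) = 0x012EC
s_7 = Round(s_6, k_6) = 0xA0A87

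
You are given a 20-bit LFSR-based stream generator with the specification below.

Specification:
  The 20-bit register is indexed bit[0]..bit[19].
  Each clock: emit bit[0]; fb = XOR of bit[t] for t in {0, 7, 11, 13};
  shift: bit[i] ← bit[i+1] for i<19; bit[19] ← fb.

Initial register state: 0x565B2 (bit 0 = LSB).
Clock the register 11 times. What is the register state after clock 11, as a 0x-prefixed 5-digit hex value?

reg_0 = 0x565B2
clock 1: out=0, reg = 0x2B2D9
clock 2: out=1, reg = 0x9596C
clock 3: out=0, reg = 0xCACB6
clock 4: out=0, reg = 0xE565B
clock 5: out=1, reg = 0xF2B2D
clock 6: out=1, reg = 0xF9596
clock 7: out=0, reg = 0xFCACB
clock 8: out=1, reg = 0xFE565
clock 9: out=1, reg = 0x7F2B2
clock 10: out=0, reg = 0x3F959
clock 11: out=1, reg = 0x9FCAC

0x9FCAC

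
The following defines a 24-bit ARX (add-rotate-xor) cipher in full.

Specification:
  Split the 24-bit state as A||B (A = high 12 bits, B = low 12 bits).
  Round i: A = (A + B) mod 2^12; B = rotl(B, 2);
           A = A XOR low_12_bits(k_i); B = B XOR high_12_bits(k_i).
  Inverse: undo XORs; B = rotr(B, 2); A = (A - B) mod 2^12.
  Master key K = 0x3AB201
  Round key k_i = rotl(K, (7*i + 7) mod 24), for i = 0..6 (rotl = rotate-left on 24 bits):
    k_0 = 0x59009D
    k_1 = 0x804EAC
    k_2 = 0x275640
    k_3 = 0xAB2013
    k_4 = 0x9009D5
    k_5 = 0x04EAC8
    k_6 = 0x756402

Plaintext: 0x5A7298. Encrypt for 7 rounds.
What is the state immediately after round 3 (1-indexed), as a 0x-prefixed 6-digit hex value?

0x845D68

s_0 = plaintext = 0x5A7298
s_1 = Round(s_0, k_0) = 0x8A2FF0
s_2 = Round(s_1, k_1) = 0x63E7C7
s_3 = Round(s_2, k_2) = 0x845D68
s_4 = Round(s_3, k_3) = 0x5BEF11
s_5 = Round(s_4, k_4) = 0xD1A547
s_6 = Round(s_5, k_5) = 0x8A9553
s_7 = Round(s_6, k_6) = 0x9FE21B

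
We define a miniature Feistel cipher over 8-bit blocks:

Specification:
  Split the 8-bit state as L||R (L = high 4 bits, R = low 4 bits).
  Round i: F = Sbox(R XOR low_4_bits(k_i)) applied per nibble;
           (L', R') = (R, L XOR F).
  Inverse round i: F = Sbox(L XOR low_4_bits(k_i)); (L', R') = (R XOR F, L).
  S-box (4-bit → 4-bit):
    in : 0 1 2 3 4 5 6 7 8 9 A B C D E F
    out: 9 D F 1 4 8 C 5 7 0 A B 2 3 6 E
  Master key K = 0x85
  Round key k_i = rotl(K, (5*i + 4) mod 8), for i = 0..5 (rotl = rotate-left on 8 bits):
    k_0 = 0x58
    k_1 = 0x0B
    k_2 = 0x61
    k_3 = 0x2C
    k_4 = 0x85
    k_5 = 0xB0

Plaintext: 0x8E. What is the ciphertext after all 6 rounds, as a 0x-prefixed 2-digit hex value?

0xA2

s_0 = plaintext = 0x8E
s_1 = Round(s_0, k_0) = 0xE4
s_2 = Round(s_1, k_1) = 0x40
s_3 = Round(s_2, k_2) = 0x09
s_4 = Round(s_3, k_3) = 0x98
s_5 = Round(s_4, k_4) = 0x8A
s_6 = Round(s_5, k_5) = 0xA2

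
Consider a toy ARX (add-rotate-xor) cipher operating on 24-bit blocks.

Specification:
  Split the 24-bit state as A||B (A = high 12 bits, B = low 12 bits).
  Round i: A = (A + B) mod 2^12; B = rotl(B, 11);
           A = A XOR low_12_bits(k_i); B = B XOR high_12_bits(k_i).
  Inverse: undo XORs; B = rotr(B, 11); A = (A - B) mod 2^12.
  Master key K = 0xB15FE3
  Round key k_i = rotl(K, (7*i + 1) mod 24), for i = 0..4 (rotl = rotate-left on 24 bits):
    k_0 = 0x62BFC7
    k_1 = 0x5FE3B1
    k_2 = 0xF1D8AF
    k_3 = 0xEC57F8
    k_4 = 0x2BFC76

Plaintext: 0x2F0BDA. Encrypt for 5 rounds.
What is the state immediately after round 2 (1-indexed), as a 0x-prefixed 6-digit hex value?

0x76241D

s_0 = plaintext = 0x2F0BDA
s_1 = Round(s_0, k_0) = 0x10D3C6
s_2 = Round(s_1, k_1) = 0x76241D
s_3 = Round(s_2, k_2) = 0x3D0513
s_4 = Round(s_3, k_3) = 0xF1B44C
s_5 = Round(s_4, k_4) = 0xF11099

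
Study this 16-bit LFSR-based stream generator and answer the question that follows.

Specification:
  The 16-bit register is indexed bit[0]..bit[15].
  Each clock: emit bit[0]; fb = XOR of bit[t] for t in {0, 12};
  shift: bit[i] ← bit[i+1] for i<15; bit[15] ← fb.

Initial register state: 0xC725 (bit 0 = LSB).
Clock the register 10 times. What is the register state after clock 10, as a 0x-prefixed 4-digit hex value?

0x2E71

reg_0 = 0xC725
clock 1: out=1, reg = 0xE392
clock 2: out=0, reg = 0x71C9
clock 3: out=1, reg = 0x38E4
clock 4: out=0, reg = 0x9C72
clock 5: out=0, reg = 0xCE39
clock 6: out=1, reg = 0xE71C
clock 7: out=0, reg = 0x738E
clock 8: out=0, reg = 0xB9C7
clock 9: out=1, reg = 0x5CE3
clock 10: out=1, reg = 0x2E71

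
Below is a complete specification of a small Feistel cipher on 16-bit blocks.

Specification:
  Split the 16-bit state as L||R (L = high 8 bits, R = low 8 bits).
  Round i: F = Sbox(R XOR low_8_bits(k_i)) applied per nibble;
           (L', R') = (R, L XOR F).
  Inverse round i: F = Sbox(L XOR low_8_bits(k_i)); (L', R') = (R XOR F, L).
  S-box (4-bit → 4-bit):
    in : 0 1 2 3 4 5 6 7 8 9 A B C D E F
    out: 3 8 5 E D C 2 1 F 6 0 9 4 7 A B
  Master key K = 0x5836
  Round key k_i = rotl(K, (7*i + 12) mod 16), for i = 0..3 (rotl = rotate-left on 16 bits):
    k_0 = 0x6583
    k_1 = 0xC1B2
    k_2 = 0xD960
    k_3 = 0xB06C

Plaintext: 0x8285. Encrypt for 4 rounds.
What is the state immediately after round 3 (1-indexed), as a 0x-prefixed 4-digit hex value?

0xB0C3

s_0 = plaintext = 0x8285
s_1 = Round(s_0, k_0) = 0x85B0
s_2 = Round(s_1, k_1) = 0xB0B0
s_3 = Round(s_2, k_2) = 0xB0C3
s_4 = Round(s_3, k_3) = 0xC3BB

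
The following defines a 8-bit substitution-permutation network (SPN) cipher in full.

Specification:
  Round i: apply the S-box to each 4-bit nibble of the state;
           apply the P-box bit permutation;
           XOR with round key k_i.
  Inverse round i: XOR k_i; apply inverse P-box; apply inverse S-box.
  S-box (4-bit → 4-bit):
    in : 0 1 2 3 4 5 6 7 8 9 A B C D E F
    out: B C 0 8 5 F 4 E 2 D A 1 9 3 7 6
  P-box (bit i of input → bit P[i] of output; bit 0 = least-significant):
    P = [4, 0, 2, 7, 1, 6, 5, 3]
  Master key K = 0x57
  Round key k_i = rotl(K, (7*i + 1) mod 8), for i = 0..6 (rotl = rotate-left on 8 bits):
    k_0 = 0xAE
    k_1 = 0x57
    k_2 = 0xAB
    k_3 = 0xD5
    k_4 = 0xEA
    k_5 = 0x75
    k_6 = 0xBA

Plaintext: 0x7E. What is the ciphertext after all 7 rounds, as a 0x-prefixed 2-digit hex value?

0xA1

s_0 = plaintext = 0x7E
s_1 = Round(s_0, k_0) = 0xD3
s_2 = Round(s_1, k_1) = 0x95
s_3 = Round(s_2, k_2) = 0x14
s_4 = Round(s_3, k_3) = 0xE9
s_5 = Round(s_4, k_4) = 0x1C
s_6 = Round(s_5, k_5) = 0xCD
s_7 = Round(s_6, k_6) = 0xA1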